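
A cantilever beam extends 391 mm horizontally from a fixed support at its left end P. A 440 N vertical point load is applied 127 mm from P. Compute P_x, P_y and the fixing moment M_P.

ΣF_x = 0: P_x = 0.
ΣF_y = 0: P_y − 440 = 0 → P_y = 440.0 N.
ΣM about P: M_P − 440·127 = 0 → M_P = 55880 N·mm.

P_x = 0, P_y = 440.0 N, M_P = 55880 N·mm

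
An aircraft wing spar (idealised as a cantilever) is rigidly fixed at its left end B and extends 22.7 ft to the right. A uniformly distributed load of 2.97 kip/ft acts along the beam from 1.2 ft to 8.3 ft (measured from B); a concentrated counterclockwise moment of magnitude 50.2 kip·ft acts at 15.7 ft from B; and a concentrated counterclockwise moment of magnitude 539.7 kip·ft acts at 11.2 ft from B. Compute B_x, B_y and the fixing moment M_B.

Resultant of the distributed load: 2.97 × 7.1 = 21.087 kip at 4.75 ft from B.
ΣF_x = 0: B_x = 0.
ΣF_y = 0: B_y − 2.97·7.1 = 0 → B_y = 21.09 kip.
ΣM about B: M_B − (2.97·7.1)·4.75 + 50.2 + 539.7 = 0 → M_B = -489.7 kip·ft.

B_x = 0, B_y = 21.09 kip, M_B = -489.7 kip·ft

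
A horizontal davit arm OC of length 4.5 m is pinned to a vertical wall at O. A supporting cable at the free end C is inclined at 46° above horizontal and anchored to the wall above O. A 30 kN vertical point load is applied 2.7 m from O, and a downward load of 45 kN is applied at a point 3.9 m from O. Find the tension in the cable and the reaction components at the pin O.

ΣM about O: T·sin46°·4.5 − 30·2.7 − 45·3.9 = 0 → T = 256.5/(4.5·0.71934) = 79.2393 ≈ 79.24 kN.
ΣF_x = 0: O_x − T·cos46° = 0 → O_x = 79.2393 × 0.694658 = 55.04 kN.
ΣF_y = 0: O_y + T·sin46° − 30 − 45 = 0 → O_y = 75 − 79.2393 × 0.71934 = 18.00 kN.

T = 79.24 kN, O_x = 55.04 kN, O_y = 18.00 kN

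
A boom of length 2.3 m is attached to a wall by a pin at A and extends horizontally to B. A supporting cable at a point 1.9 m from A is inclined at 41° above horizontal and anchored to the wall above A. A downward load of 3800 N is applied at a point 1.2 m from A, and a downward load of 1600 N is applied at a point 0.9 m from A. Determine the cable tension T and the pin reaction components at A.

T = 4813 N, A_x = 3633 N, A_y = 2242 N

ΣM about A: T·sin41°·1.9 − 3800·1.2 − 1600·0.9 = 0 → T = 6000/(1.9·0.656059) = 4813.43 ≈ 4813 N.
ΣF_x = 0: A_x − T·cos41° = 0 → A_x = 4813.43 × 0.75471 = 3633 N.
ΣF_y = 0: A_y + T·sin41° − 3800 − 1600 = 0 → A_y = 5400 − 4813.43 × 0.656059 = 2242 N.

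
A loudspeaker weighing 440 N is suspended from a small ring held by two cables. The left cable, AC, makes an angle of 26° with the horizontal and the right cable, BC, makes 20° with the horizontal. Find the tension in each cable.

ΣF_x = 0: −T_AC·cos26° + T_BC·cos20° = 0 → T_BC = 0.956477·T_AC.
ΣF_y = 0: T_AC·sin26° + T_BC·sin20° = 440.
Substitute: T_AC·(0.438371 + 0.956477·0.34202) = 440 → T_AC = 574.784 ≈ 574.8 N.
Then T_BC = 0.956477 × 574.784 = 549.8 N.

T_AC = 574.8 N, T_BC = 549.8 N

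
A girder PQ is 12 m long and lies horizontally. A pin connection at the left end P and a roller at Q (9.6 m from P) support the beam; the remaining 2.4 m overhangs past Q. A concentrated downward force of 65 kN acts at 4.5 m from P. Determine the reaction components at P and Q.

P_x = 0, P_y = 34.53 kN, Q_y = 30.47 kN

Moments about P: Q_y·9.6 − 65·4.5 = 0 → Q_y = 292.5/9.6 = 30.4688 ≈ 30.47 kN.
ΣF_y = 0: P_y + 30.4688 − 65 = 0 → P_y = 34.53 kN.
ΣF_x = 0: no horizontal applied forces, so P_x = 0.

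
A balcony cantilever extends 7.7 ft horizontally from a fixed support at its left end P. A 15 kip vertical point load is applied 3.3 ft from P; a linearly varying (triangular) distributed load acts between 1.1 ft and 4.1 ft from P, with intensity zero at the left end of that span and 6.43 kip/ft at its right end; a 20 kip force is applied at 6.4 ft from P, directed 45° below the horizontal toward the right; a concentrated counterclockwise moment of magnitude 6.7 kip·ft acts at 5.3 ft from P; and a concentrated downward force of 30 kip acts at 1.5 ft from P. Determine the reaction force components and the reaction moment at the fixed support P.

Resultant of the triangular load: ½ × 6.43 × 3 = 9.645 kip, acting at 3.1 ft from P (one-third of the span from the peak).
ΣF_x = 0: P_x + 20·cos45° = 0 → P_x = -14.14 kip.
ΣF_y = 0: P_y − 15 − ½·6.43·3 − 20·sin45° − 30 = 0 → P_y = 68.79 kip.
ΣM about P: M_P − 15·3.3 − (½·6.43·3)·3.1 − 20·sin45°·6.4 + 6.7 − 30·1.5 = 0 → M_P = 208.2 kip·ft.

P_x = -14.14 kip, P_y = 68.79 kip, M_P = 208.2 kip·ft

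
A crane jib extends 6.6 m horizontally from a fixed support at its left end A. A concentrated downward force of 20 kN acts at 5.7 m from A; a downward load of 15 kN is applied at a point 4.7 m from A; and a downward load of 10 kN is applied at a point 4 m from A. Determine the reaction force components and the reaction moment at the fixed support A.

A_x = 0, A_y = 45.00 kN, M_A = 224.5 kN·m

ΣF_x = 0: A_x = 0.
ΣF_y = 0: A_y − 20 − 15 − 10 = 0 → A_y = 45.00 kN.
ΣM about A: M_A − 20·5.7 − 15·4.7 − 10·4 = 0 → M_A = 224.5 kN·m.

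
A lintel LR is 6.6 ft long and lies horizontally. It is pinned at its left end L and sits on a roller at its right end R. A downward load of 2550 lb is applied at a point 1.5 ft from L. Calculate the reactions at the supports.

Moments about L: R_y·6.6 − 2550·1.5 = 0 → R_y = 3825/6.6 = 579.545 ≈ 579.5 lb.
ΣF_y = 0: L_y + 579.545 − 2550 = 0 → L_y = 1970 lb.
ΣF_x = 0: no horizontal applied forces, so L_x = 0.

L_x = 0, L_y = 1970 lb, R_y = 579.5 lb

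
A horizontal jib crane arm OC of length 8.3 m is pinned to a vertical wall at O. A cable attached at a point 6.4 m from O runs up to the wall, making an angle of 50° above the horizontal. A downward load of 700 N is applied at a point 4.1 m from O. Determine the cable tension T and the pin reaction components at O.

ΣM about O: T·sin50°·6.4 − 700·4.1 = 0 → T = 2870/(6.4·0.766044) = 585.394 ≈ 585.4 N.
ΣF_x = 0: O_x − T·cos50° = 0 → O_x = 585.394 × 0.642788 = 376.3 N.
ΣF_y = 0: O_y + T·sin50° − 700 = 0 → O_y = 700 − 585.394 × 0.766044 = 251.6 N.

T = 585.4 N, O_x = 376.3 N, O_y = 251.6 N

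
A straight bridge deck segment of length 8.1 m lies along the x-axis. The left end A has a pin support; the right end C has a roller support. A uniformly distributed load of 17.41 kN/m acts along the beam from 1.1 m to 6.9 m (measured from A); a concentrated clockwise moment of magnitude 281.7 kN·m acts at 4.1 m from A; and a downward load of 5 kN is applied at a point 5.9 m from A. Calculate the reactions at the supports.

Resultant of the distributed load: 17.41 × 5.8 = 100.978 kN at 4 m from A.
ΣM about A: C_y·8.1 − (17.41·5.8)·4 − 281.7 − 5·5.9 = 0 → C_y = 715.112/8.1 = 88.2854 ≈ 88.29 kN.
ΣF_y = 0: A_y + 88.2854 − 17.41·5.8 − 5 = 0 → A_y = 17.69 kN.
ΣF_x = 0: no horizontal applied forces, so A_x = 0.

A_x = 0, A_y = 17.69 kN, C_y = 88.29 kN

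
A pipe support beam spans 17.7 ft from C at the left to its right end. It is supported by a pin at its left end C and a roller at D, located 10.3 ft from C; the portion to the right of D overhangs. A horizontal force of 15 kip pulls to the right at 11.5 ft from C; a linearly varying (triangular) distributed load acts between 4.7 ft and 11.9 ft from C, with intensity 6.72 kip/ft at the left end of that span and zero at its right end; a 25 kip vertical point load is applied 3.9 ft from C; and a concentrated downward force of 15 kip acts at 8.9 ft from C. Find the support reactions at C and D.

C_x = -15.00 kip, C_y = 25.09 kip, D_y = 39.10 kip

Resultant of the triangular load: ½ × 6.72 × 7.2 = 24.192 kip, acting at 7.1 ft from C (one-third of the span from the peak).
Moments about C: D_y·10.3 − (½·6.72·7.2)·7.1 − 25·3.9 − 15·8.9 = 0 → D_y = 402.7632/10.3 = 39.1032 ≈ 39.10 kip.
ΣF_y = 0: C_y + 39.1032 − ½·6.72·7.2 − 25 − 15 = 0 → C_y = 25.09 kip.
ΣF_x = 0: C_x + 15 = 0 → C_x = -15.00 kip.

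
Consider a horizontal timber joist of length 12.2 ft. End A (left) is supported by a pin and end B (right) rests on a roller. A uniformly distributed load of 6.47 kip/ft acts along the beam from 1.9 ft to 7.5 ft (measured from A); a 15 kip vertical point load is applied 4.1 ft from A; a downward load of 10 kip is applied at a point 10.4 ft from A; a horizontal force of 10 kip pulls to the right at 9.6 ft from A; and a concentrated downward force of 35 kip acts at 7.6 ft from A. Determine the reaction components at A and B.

Resultant of the distributed load: 6.47 × 5.6 = 36.232 kip at 4.7 ft from A.
Moments about A: B_y·12.2 − (6.47·5.6)·4.7 − 15·4.1 − 10·10.4 − 35·7.6 = 0 → B_y = 601.7904/12.2 = 49.3271 ≈ 49.33 kip.
ΣF_y = 0: A_y + 49.3271 − 6.47·5.6 − 15 − 10 − 35 = 0 → A_y = 46.90 kip.
ΣF_x = 0: A_x + 10 = 0 → A_x = -10.00 kip.

A_x = -10.00 kip, A_y = 46.90 kip, B_y = 49.33 kip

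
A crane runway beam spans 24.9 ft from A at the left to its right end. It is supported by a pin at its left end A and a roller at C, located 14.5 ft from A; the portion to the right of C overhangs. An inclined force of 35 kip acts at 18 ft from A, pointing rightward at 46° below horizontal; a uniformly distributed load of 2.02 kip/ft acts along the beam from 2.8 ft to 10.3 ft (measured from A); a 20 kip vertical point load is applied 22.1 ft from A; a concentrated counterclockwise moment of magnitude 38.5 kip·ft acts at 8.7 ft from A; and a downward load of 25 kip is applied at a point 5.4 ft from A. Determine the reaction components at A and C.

Resultant of the distributed load: 2.02 × 7.5 = 15.15 kip at 6.55 ft from A.
ΣM about A: C_y·14.5 − 35·sin46°·18 − (2.02·7.5)·6.55 − 20·22.1 + 38.5 − 25·5.4 = 0 → C_y = 1090.92/14.5 = 75.2359 ≈ 75.24 kip.
ΣF_y = 0: A_y + 75.2359 − 35·sin46° − 2.02·7.5 − 20 − 25 = 0 → A_y = 10.09 kip.
ΣF_x = 0: A_x + 35·cos46° = 0 → A_x = -24.31 kip.

A_x = -24.31 kip, A_y = 10.09 kip, C_y = 75.24 kip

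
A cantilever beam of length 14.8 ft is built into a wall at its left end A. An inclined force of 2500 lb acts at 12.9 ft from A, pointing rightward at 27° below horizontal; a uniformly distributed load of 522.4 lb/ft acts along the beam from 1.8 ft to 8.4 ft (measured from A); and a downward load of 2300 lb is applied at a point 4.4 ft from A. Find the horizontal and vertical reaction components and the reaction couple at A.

A_x = -2228 lb, A_y = 6883 lb, M_A = 42350 lb·ft

Resultant of the distributed load: 522.4 × 6.6 = 3447.84 lb at 5.1 ft from A.
ΣF_x = 0: A_x + 2500·cos27° = 0 → A_x = -2228 lb.
ΣF_y = 0: A_y − 2500·sin27° − 522.4·6.6 − 2300 = 0 → A_y = 6883 lb.
ΣM about A: M_A − 2500·sin27°·12.9 − (522.4·6.6)·5.1 − 2300·4.4 = 0 → M_A = 42350 lb·ft.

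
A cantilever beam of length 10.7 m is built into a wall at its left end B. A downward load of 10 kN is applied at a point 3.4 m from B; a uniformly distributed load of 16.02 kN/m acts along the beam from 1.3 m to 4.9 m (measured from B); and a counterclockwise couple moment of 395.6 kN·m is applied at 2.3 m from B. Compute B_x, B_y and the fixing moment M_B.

Resultant of the distributed load: 16.02 × 3.6 = 57.672 kN at 3.1 m from B.
ΣF_x = 0: B_x = 0.
ΣF_y = 0: B_y − 10 − 16.02·3.6 = 0 → B_y = 67.67 kN.
ΣM about B: M_B − 10·3.4 − (16.02·3.6)·3.1 + 395.6 = 0 → M_B = -182.8 kN·m.

B_x = 0, B_y = 67.67 kN, M_B = -182.8 kN·m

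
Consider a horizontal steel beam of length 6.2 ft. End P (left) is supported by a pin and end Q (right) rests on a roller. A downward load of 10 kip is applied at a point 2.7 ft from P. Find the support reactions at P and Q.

Moments about P: Q_y·6.2 − 10·2.7 = 0 → Q_y = 27/6.2 = 4.35484 ≈ 4.355 kip.
ΣF_y = 0: P_y + 4.35484 − 10 = 0 → P_y = 5.645 kip.
ΣF_x = 0: no horizontal applied forces, so P_x = 0.

P_x = 0, P_y = 5.645 kip, Q_y = 4.355 kip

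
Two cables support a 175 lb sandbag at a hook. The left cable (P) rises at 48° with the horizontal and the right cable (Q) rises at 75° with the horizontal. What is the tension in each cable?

T_P = 54.01 lb, T_Q = 139.6 lb

ΣF_x = 0: −T_P·cos48° + T_Q·cos75° = 0 → T_Q = 2.58532·T_P.
ΣF_y = 0: T_P·sin48° + T_Q·sin75° = 175.
Substitute: T_P·(0.743145 + 2.58532·0.965926) = 175 → T_P = 54.0061 ≈ 54.01 lb.
Then T_Q = 2.58532 × 54.0061 = 139.6 lb.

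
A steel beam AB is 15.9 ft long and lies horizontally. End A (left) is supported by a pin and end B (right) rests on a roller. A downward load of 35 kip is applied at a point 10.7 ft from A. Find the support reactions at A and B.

Taking moments about A: B_y·15.9 − 35·10.7 = 0 → B_y = 374.5/15.9 = 23.5535 ≈ 23.55 kip.
ΣF_y = 0: A_y + 23.5535 − 35 = 0 → A_y = 11.45 kip.
ΣF_x = 0: no horizontal applied forces, so A_x = 0.

A_x = 0, A_y = 11.45 kip, B_y = 23.55 kip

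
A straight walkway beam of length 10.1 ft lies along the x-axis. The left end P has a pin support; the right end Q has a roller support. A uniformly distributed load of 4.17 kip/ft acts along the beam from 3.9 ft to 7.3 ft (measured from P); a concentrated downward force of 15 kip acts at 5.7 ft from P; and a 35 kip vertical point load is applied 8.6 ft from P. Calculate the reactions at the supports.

Resultant of the distributed load: 4.17 × 3.4 = 14.178 kip at 5.6 ft from P.
Taking moments about P: Q_y·10.1 − (4.17·3.4)·5.6 − 15·5.7 − 35·8.6 = 0 → Q_y = 465.8968/10.1 = 46.1284 ≈ 46.13 kip.
ΣF_y = 0: P_y + 46.1284 − 4.17·3.4 − 15 − 35 = 0 → P_y = 18.05 kip.
ΣF_x = 0: no horizontal applied forces, so P_x = 0.

P_x = 0, P_y = 18.05 kip, Q_y = 46.13 kip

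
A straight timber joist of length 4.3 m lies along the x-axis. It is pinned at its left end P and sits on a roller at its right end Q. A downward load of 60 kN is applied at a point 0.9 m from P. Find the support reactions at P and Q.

P_x = 0, P_y = 47.44 kN, Q_y = 12.56 kN

Moments about P: Q_y·4.3 − 60·0.9 = 0 → Q_y = 54/4.3 = 12.5581 ≈ 12.56 kN.
ΣF_y = 0: P_y + 12.5581 − 60 = 0 → P_y = 47.44 kN.
ΣF_x = 0: no horizontal applied forces, so P_x = 0.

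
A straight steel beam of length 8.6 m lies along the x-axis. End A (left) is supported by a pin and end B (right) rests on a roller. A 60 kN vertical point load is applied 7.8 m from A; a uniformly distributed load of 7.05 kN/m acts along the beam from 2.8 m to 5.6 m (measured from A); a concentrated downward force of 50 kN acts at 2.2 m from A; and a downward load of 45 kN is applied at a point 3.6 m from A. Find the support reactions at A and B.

Resultant of the distributed load: 7.05 × 2.8 = 19.74 kN at 4.2 m from A.
Moments about A: B_y·8.6 − 60·7.8 − (7.05·2.8)·4.2 − 50·2.2 − 45·3.6 = 0 → B_y = 822.908/8.6 = 95.687 ≈ 95.69 kN.
ΣF_y = 0: A_y + 95.687 − 60 − 7.05·2.8 − 50 − 45 = 0 → A_y = 79.05 kN.
ΣF_x = 0: no horizontal applied forces, so A_x = 0.

A_x = 0, A_y = 79.05 kN, B_y = 95.69 kN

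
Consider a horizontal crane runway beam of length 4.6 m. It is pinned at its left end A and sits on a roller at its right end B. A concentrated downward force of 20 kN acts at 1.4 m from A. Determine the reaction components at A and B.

Taking moments about A: B_y·4.6 − 20·1.4 = 0 → B_y = 28/4.6 = 6.08696 ≈ 6.087 kN.
ΣF_y = 0: A_y + 6.08696 − 20 = 0 → A_y = 13.91 kN.
ΣF_x = 0: no horizontal applied forces, so A_x = 0.

A_x = 0, A_y = 13.91 kN, B_y = 6.087 kN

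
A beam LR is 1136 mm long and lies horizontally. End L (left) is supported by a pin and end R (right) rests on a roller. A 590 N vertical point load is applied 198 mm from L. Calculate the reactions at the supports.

ΣM about L: R_y·1136 − 590·198 = 0 → R_y = 116820/1136 = 102.835 ≈ 102.8 N.
ΣF_y = 0: L_y + 102.835 − 590 = 0 → L_y = 487.2 N.
ΣF_x = 0: no horizontal applied forces, so L_x = 0.

L_x = 0, L_y = 487.2 N, R_y = 102.8 N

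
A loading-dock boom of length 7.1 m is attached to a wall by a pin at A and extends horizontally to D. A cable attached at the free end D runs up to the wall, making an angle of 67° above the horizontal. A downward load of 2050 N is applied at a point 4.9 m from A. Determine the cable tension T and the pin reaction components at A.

ΣM about A: T·sin67°·7.1 − 2050·4.9 = 0 → T = 10045/(7.1·0.920505) = 1536.97 ≈ 1537 N.
ΣF_x = 0: A_x − T·cos67° = 0 → A_x = 1536.97 × 0.390731 = 600.5 N.
ΣF_y = 0: A_y + T·sin67° − 2050 = 0 → A_y = 2050 − 1536.97 × 0.920505 = 635.2 N.

T = 1537 N, A_x = 600.5 N, A_y = 635.2 N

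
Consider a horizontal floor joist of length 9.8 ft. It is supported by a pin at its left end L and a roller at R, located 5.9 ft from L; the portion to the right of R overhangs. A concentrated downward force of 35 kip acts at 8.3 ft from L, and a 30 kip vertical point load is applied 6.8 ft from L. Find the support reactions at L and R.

Taking moments about L: R_y·5.9 − 35·8.3 − 30·6.8 = 0 → R_y = 494.5/5.9 = 83.8136 ≈ 83.81 kip.
ΣF_y = 0: L_y + 83.8136 − 35 − 30 = 0 → L_y = -18.81 kip.
ΣF_x = 0: no horizontal applied forces, so L_x = 0.

L_x = 0, L_y = -18.81 kip, R_y = 83.81 kip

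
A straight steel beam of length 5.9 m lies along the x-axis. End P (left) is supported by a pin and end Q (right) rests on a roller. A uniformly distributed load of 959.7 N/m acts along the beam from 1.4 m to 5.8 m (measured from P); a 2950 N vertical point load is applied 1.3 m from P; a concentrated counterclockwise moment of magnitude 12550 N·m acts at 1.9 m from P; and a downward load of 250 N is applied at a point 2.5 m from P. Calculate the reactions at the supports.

Resultant of the distributed load: 959.7 × 4.4 = 4222.68 N at 3.6 m from P.
Moments about P: Q_y·5.9 − (959.7·4.4)·3.6 − 2950·1.3 + 12550 − 250·2.5 = 0 → Q_y = 7111.648/5.9 = 1205.36 ≈ 1205 N.
ΣF_y = 0: P_y + 1205.36 − 959.7·4.4 − 2950 − 250 = 0 → P_y = 6217 N.
ΣF_x = 0: no horizontal applied forces, so P_x = 0.

P_x = 0, P_y = 6217 N, Q_y = 1205 N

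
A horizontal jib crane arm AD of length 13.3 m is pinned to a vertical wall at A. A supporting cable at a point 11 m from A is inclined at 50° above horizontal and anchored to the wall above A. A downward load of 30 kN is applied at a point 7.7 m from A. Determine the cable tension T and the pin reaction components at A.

T = 27.41 kN, A_x = 17.62 kN, A_y = 9.000 kN

ΣM about A: T·sin50°·11 − 30·7.7 = 0 → T = 231/(11·0.766044) = 27.4136 ≈ 27.41 kN.
ΣF_x = 0: A_x − T·cos50° = 0 → A_x = 27.4136 × 0.642788 = 17.62 kN.
ΣF_y = 0: A_y + T·sin50° − 30 = 0 → A_y = 30 − 27.4136 × 0.766044 = 9.000 kN.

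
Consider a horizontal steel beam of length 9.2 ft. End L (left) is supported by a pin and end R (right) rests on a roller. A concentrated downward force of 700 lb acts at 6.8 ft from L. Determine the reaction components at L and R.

L_x = 0, L_y = 182.6 lb, R_y = 517.4 lb

Taking moments about L: R_y·9.2 − 700·6.8 = 0 → R_y = 4760/9.2 = 517.391 ≈ 517.4 lb.
ΣF_y = 0: L_y + 517.391 − 700 = 0 → L_y = 182.6 lb.
ΣF_x = 0: no horizontal applied forces, so L_x = 0.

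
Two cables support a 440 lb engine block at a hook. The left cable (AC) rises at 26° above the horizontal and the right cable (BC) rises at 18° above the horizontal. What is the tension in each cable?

T_AC = 602.4 lb, T_BC = 569.3 lb

ΣF_x = 0: −T_AC·cos26° + T_BC·cos18° = 0 → T_BC = 0.945048·T_AC.
ΣF_y = 0: T_AC·sin26° + T_BC·sin18° = 440.
Substitute: T_AC·(0.438371 + 0.945048·0.309017) = 440 → T_AC = 602.404 ≈ 602.4 lb.
Then T_BC = 0.945048 × 602.404 = 569.3 lb.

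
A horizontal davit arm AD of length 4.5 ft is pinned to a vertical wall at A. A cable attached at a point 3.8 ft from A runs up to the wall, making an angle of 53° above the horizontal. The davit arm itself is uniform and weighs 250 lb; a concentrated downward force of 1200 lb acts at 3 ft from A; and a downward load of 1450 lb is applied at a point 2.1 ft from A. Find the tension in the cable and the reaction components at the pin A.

ΣM about A: T·sin53°·3.8 − 250·2.25 − 1200·3 − 1450·2.1 = 0 → T = 7207.5/(3.8·0.798636) = 2374.94 ≈ 2375 lb.
ΣF_x = 0: A_x − T·cos53° = 0 → A_x = 2374.94 × 0.601815 = 1429 lb.
ΣF_y = 0: A_y + T·sin53° − 250 − 1200 − 1450 = 0 → A_y = 2900 − 2374.94 × 0.798636 = 1003 lb.

T = 2375 lb, A_x = 1429 lb, A_y = 1003 lb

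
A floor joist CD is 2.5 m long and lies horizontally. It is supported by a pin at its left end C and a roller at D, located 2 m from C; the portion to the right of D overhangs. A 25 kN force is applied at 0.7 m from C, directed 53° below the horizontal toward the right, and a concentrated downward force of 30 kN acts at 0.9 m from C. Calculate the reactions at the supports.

C_x = -15.05 kN, C_y = 29.48 kN, D_y = 20.49 kN

Taking moments about C: D_y·2 − 25·sin53°·0.7 − 30·0.9 = 0 → D_y = 40.9761/2 = 20.4881 ≈ 20.49 kN.
ΣF_y = 0: C_y + 20.4881 − 25·sin53° − 30 = 0 → C_y = 29.48 kN.
ΣF_x = 0: C_x + 25·cos53° = 0 → C_x = -15.05 kN.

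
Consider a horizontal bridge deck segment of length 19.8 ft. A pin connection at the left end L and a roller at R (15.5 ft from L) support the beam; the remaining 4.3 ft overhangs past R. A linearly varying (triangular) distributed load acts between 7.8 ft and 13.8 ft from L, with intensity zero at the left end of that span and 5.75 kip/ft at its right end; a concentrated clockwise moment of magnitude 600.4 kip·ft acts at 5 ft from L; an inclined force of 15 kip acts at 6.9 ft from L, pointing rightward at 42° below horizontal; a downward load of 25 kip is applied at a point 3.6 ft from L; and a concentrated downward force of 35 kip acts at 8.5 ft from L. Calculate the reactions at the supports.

Resultant of the triangular load: ½ × 5.75 × 6 = 17.25 kip, acting at 11.8 ft from L (one-third of the span from the peak).
Taking moments about L: R_y·15.5 − (½·5.75·6)·11.8 − 600.4 − 15·sin42°·6.9 − 25·3.6 − 35·8.5 = 0 → R_y = 1260.71/15.5 = 81.3361 ≈ 81.34 kip.
ΣF_y = 0: L_y + 81.3361 − ½·5.75·6 − 15·sin42° − 25 − 35 = 0 → L_y = 5.951 kip.
ΣF_x = 0: L_x + 15·cos42° = 0 → L_x = -11.15 kip.

L_x = -11.15 kip, L_y = 5.951 kip, R_y = 81.34 kip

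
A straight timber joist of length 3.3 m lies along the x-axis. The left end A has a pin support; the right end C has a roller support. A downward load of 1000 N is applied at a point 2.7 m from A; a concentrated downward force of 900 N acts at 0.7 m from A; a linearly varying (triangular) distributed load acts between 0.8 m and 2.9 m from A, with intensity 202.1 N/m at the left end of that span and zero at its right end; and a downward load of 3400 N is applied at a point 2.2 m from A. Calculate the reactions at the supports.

Resultant of the triangular load: ½ × 202.1 × 2.1 = 212.205 N, acting at 1.5 m from A (one-third of the span from the peak).
Taking moments about A: C_y·3.3 − 1000·2.7 − 900·0.7 − (½·202.1·2.1)·1.5 − 3400·2.2 = 0 → C_y = 11128.3075/3.3 = 3372.21 ≈ 3372 N.
ΣF_y = 0: A_y + 3372.21 − 1000 − 900 − ½·202.1·2.1 − 3400 = 0 → A_y = 2140 N.
ΣF_x = 0: no horizontal applied forces, so A_x = 0.

A_x = 0, A_y = 2140 N, C_y = 3372 N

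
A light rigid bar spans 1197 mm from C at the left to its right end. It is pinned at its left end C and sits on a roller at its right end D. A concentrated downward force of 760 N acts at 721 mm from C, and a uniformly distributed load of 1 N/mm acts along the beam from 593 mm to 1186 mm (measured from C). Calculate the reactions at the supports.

Resultant of the distributed load: 1 × 593 = 593 N at 889.5 mm from C.
ΣM about C: D_y·1197 − 760·721 − (1·593)·889.5 = 0 → D_y = 1075433.5/1197 = 898.441 ≈ 898.4 N.
ΣF_y = 0: C_y + 898.441 − 760 − 1·593 = 0 → C_y = 454.6 N.
ΣF_x = 0: no horizontal applied forces, so C_x = 0.

C_x = 0, C_y = 454.6 N, D_y = 898.4 N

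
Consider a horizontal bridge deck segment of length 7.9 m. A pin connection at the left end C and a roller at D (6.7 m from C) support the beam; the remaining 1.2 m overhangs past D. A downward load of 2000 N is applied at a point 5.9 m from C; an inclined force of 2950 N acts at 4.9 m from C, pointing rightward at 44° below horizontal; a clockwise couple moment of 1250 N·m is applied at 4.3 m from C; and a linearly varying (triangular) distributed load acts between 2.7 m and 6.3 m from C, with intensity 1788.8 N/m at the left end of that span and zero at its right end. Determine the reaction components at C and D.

Resultant of the triangular load: ½ × 1788.8 × 3.6 = 3219.84 N, acting at 3.9 m from C (one-third of the span from the peak).
Moments about C: D_y·6.7 − 2000·5.9 − 2950·sin44°·4.9 − 1250 − (½·1788.8·3.6)·3.9 = 0 → D_y = 35648.7/6.7 = 5320.7 ≈ 5321 N.
ΣF_y = 0: C_y + 5320.7 − 2000 − 2950·sin44° − ½·1788.8·3.6 = 0 → C_y = 1948 N.
ΣF_x = 0: C_x + 2950·cos44° = 0 → C_x = -2122 N.

C_x = -2122 N, C_y = 1948 N, D_y = 5321 N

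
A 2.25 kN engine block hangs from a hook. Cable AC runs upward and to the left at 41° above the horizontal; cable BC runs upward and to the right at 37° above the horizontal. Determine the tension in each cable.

T_AC = 1.837 kN, T_BC = 1.736 kN

ΣF_x = 0: −T_AC·cos41° + T_BC·cos37° = 0 → T_BC = 0.944999·T_AC.
ΣF_y = 0: T_AC·sin41° + T_BC·sin37° = 2.25.
Substitute: T_AC·(0.656059 + 0.944999·0.601815) = 2.25 → T_AC = 1.83707 ≈ 1.837 kN.
Then T_BC = 0.944999 × 1.83707 = 1.736 kN.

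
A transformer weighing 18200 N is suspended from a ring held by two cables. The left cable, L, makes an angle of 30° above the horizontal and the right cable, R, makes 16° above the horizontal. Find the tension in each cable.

ΣF_x = 0: −T_L·cos30° + T_R·cos16° = 0 → T_R = 0.900926·T_L.
ΣF_y = 0: T_L·sin30° + T_R·sin16° = 18200.
Substitute: T_L·(0.5 + 0.900926·0.275637) = 18200 → T_L = 24320.9 ≈ 24320 N.
Then T_R = 0.900926 × 24320.9 = 21910 N.

T_L = 24320 N, T_R = 21910 N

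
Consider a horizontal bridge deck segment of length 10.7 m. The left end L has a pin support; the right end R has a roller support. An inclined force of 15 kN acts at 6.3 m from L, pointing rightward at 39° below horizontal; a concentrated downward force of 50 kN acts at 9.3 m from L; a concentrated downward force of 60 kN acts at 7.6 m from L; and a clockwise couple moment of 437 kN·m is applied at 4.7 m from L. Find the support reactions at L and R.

L_x = -11.66 kN, L_y = -13.03 kN, R_y = 132.5 kN

Taking moments about L: R_y·10.7 − 15·sin39°·6.3 − 50·9.3 − 60·7.6 − 437 = 0 → R_y = 1417.47/10.7 = 132.474 ≈ 132.5 kN.
ΣF_y = 0: L_y + 132.474 − 15·sin39° − 50 − 60 = 0 → L_y = -13.03 kN.
ΣF_x = 0: L_x + 15·cos39° = 0 → L_x = -11.66 kN.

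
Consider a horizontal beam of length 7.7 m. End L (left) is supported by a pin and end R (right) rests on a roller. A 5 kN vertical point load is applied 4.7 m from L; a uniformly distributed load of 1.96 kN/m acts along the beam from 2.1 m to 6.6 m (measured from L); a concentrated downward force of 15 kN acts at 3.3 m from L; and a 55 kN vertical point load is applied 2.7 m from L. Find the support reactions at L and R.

Resultant of the distributed load: 1.96 × 4.5 = 8.82 kN at 4.35 m from L.
Moments about L: R_y·7.7 − 5·4.7 − (1.96·4.5)·4.35 − 15·3.3 − 55·2.7 = 0 → R_y = 259.867/7.7 = 33.749 ≈ 33.75 kN.
ΣF_y = 0: L_y + 33.749 − 5 − 1.96·4.5 − 15 − 55 = 0 → L_y = 50.07 kN.
ΣF_x = 0: no horizontal applied forces, so L_x = 0.

L_x = 0, L_y = 50.07 kN, R_y = 33.75 kN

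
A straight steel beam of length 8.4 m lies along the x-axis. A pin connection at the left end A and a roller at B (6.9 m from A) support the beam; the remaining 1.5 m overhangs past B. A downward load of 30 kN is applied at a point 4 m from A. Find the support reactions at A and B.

A_x = 0, A_y = 12.61 kN, B_y = 17.39 kN

Taking moments about A: B_y·6.9 − 30·4 = 0 → B_y = 120/6.9 = 17.3913 ≈ 17.39 kN.
ΣF_y = 0: A_y + 17.3913 − 30 = 0 → A_y = 12.61 kN.
ΣF_x = 0: no horizontal applied forces, so A_x = 0.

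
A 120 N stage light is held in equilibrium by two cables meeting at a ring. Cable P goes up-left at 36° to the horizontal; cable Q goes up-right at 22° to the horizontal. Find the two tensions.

T_P = 131.2 N, T_Q = 114.5 N

ΣF_x = 0: −T_P·cos36° + T_Q·cos22° = 0 → T_Q = 0.872553·T_P.
ΣF_y = 0: T_P·sin36° + T_Q·sin22° = 120.
Substitute: T_P·(0.587785 + 0.872553·0.374607) = 120 → T_P = 131.198 ≈ 131.2 N.
Then T_Q = 0.872553 × 131.198 = 114.5 N.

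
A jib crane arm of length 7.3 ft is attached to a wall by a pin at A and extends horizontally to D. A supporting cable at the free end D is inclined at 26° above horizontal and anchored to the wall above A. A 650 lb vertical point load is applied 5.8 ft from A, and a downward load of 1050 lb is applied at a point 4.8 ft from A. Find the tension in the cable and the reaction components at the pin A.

ΣM about A: T·sin26°·7.3 − 650·5.8 − 1050·4.8 = 0 → T = 8810/(7.3·0.438371) = 2753.03 ≈ 2753 lb.
ΣF_x = 0: A_x − T·cos26° = 0 → A_x = 2753.03 × 0.898794 = 2474 lb.
ΣF_y = 0: A_y + T·sin26° − 650 − 1050 = 0 → A_y = 1700 − 2753.03 × 0.438371 = 493.2 lb.

T = 2753 lb, A_x = 2474 lb, A_y = 493.2 lb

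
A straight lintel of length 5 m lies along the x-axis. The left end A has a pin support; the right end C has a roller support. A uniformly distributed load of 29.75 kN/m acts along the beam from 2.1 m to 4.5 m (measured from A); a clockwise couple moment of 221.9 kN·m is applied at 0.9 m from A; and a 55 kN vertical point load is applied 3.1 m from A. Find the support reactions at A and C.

A_x = 0, A_y = 0.7960 kN, C_y = 125.6 kN

Resultant of the distributed load: 29.75 × 2.4 = 71.4 kN at 3.3 m from A.
Moments about A: C_y·5 − (29.75·2.4)·3.3 − 221.9 − 55·3.1 = 0 → C_y = 628.02/5 = 125.604 ≈ 125.6 kN.
ΣF_y = 0: A_y + 125.604 − 29.75·2.4 − 55 = 0 → A_y = 0.7960 kN.
ΣF_x = 0: no horizontal applied forces, so A_x = 0.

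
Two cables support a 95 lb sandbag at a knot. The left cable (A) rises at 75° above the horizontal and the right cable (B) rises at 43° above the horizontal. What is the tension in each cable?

T_A = 78.69 lb, T_B = 27.85 lb

ΣF_x = 0: −T_A·cos75° + T_B·cos43° = 0 → T_B = 0.35389·T_A.
ΣF_y = 0: T_A·sin75° + T_B·sin43° = 95.
Substitute: T_A·(0.965926 + 0.35389·0.681998) = 95 → T_A = 78.6894 ≈ 78.69 lb.
Then T_B = 0.35389 × 78.6894 = 27.85 lb.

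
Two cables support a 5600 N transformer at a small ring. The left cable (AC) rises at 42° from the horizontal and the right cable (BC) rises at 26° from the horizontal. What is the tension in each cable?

ΣF_x = 0: −T_AC·cos42° + T_BC·cos26° = 0 → T_BC = 0.826824·T_AC.
ΣF_y = 0: T_AC·sin42° + T_BC·sin26° = 5600.
Substitute: T_AC·(0.669131 + 0.826824·0.438371) = 5600 → T_AC = 5428.53 ≈ 5429 N.
Then T_BC = 0.826824 × 5428.53 = 4488 N.

T_AC = 5429 N, T_BC = 4488 N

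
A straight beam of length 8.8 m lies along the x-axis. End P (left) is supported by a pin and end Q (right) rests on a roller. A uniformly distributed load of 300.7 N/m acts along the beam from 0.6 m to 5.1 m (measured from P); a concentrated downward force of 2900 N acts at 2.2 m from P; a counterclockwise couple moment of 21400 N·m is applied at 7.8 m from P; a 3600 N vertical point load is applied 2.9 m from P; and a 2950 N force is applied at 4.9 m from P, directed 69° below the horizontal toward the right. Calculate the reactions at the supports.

Resultant of the distributed load: 300.7 × 4.5 = 1353.15 N at 2.85 m from P.
Moments about P: Q_y·8.8 − (300.7·4.5)·2.85 − 2900·2.2 + 21400 − 3600·2.9 − 2950·sin69°·4.9 = 0 → Q_y = 12771.4/8.8 = 1451.3 ≈ 1451 N.
ΣF_y = 0: P_y + 1451.3 − 300.7·4.5 − 2900 − 3600 − 2950·sin69° = 0 → P_y = 9156 N.
ΣF_x = 0: P_x + 2950·cos69° = 0 → P_x = -1057 N.

P_x = -1057 N, P_y = 9156 N, Q_y = 1451 N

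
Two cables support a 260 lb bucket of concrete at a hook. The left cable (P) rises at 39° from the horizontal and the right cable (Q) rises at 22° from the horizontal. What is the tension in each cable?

T_P = 275.6 lb, T_Q = 231.0 lb

ΣF_x = 0: −T_P·cos39° + T_Q·cos22° = 0 → T_Q = 0.838179·T_P.
ΣF_y = 0: T_P·sin39° + T_Q·sin22° = 260.
Substitute: T_P·(0.62932 + 0.838179·0.374607) = 260 → T_P = 275.626 ≈ 275.6 lb.
Then T_Q = 0.838179 × 275.626 = 231.0 lb.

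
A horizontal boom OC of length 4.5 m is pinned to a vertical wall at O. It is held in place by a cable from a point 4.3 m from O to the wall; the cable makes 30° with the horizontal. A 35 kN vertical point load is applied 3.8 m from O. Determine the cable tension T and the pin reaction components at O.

T = 61.86 kN, O_x = 53.57 kN, O_y = 4.070 kN

ΣM about O: T·sin30°·4.3 − 35·3.8 = 0 → T = 133/(4.3·0.5) = 61.8605 ≈ 61.86 kN.
ΣF_x = 0: O_x − T·cos30° = 0 → O_x = 61.8605 × 0.866025 = 53.57 kN.
ΣF_y = 0: O_y + T·sin30° − 35 = 0 → O_y = 35 − 61.8605 × 0.5 = 4.070 kN.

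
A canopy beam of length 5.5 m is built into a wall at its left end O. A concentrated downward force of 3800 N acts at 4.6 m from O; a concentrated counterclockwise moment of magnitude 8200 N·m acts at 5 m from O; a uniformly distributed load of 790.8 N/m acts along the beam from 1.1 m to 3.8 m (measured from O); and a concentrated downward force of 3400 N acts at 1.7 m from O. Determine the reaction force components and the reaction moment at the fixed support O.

O_x = 0, O_y = 9335 N, M_O = 20290 N·m

Resultant of the distributed load: 790.8 × 2.7 = 2135.16 N at 2.45 m from O.
ΣF_x = 0: O_x = 0.
ΣF_y = 0: O_y − 3800 − 790.8·2.7 − 3400 = 0 → O_y = 9335 N.
ΣM about O: M_O − 3800·4.6 + 8200 − (790.8·2.7)·2.45 − 3400·1.7 = 0 → M_O = 20290 N·m.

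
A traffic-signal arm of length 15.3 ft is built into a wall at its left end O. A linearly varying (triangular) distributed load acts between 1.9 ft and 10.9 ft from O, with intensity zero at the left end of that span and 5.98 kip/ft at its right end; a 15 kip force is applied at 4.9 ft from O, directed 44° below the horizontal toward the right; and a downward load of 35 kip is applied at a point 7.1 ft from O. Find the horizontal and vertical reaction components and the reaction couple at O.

Resultant of the triangular load: ½ × 5.98 × 9 = 26.91 kip, acting at 7.9 ft from O (one-third of the span from the peak).
ΣF_x = 0: O_x + 15·cos44° = 0 → O_x = -10.79 kip.
ΣF_y = 0: O_y − ½·5.98·9 − 15·sin44° − 35 = 0 → O_y = 72.33 kip.
ΣM about O: M_O − (½·5.98·9)·7.9 − 15·sin44°·4.9 − 35·7.1 = 0 → M_O = 512.1 kip·ft.

O_x = -10.79 kip, O_y = 72.33 kip, M_O = 512.1 kip·ft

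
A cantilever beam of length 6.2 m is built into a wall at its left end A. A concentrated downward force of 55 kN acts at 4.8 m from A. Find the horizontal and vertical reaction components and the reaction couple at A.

A_x = 0, A_y = 55.00 kN, M_A = 264.0 kN·m

ΣF_x = 0: A_x = 0.
ΣF_y = 0: A_y − 55 = 0 → A_y = 55.00 kN.
ΣM about A: M_A − 55·4.8 = 0 → M_A = 264.0 kN·m.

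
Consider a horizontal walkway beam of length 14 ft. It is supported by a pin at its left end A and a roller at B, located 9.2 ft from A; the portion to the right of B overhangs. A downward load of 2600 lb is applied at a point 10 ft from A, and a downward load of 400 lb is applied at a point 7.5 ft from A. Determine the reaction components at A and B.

A_x = 0, A_y = -152.2 lb, B_y = 3152 lb

Taking moments about A: B_y·9.2 − 2600·10 − 400·7.5 = 0 → B_y = 29000/9.2 = 3152.17 ≈ 3152 lb.
ΣF_y = 0: A_y + 3152.17 − 2600 − 400 = 0 → A_y = -152.2 lb.
ΣF_x = 0: no horizontal applied forces, so A_x = 0.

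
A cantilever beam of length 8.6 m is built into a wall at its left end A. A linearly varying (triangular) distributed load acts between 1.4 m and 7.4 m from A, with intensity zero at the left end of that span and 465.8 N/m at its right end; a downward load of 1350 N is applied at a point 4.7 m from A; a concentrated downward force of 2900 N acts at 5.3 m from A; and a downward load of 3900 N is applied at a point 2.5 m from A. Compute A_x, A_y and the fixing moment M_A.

Resultant of the triangular load: ½ × 465.8 × 6 = 1397.4 N, acting at 5.4 m from A (one-third of the span from the peak).
ΣF_x = 0: A_x = 0.
ΣF_y = 0: A_y − ½·465.8·6 − 1350 − 2900 − 3900 = 0 → A_y = 9547 N.
ΣM about A: M_A − (½·465.8·6)·5.4 − 1350·4.7 − 2900·5.3 − 3900·2.5 = 0 → M_A = 39010 N·m.

A_x = 0, A_y = 9547 N, M_A = 39010 N·m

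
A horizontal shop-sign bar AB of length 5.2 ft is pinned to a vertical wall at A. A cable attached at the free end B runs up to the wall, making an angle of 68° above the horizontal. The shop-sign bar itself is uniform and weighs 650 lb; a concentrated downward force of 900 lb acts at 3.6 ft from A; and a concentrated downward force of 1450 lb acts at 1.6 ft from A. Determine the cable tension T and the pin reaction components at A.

T = 1504 lb, A_x = 563.3 lb, A_y = 1606 lb

ΣM about A: T·sin68°·5.2 − 650·2.6 − 900·3.6 − 1450·1.6 = 0 → T = 7250/(5.2·0.927184) = 1503.73 ≈ 1504 lb.
ΣF_x = 0: A_x − T·cos68° = 0 → A_x = 1503.73 × 0.374607 = 563.3 lb.
ΣF_y = 0: A_y + T·sin68° − 650 − 900 − 1450 = 0 → A_y = 3000 − 1503.73 × 0.927184 = 1606 lb.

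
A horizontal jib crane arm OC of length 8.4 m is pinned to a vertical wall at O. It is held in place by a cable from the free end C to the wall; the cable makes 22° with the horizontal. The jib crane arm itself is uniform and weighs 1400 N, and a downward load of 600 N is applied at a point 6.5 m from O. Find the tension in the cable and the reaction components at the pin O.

ΣM about O: T·sin22°·8.4 − 1400·4.2 − 600·6.5 = 0 → T = 9780/(8.4·0.374607) = 3108.02 ≈ 3108 N.
ΣF_x = 0: O_x − T·cos22° = 0 → O_x = 3108.02 × 0.927184 = 2882 N.
ΣF_y = 0: O_y + T·sin22° − 1400 − 600 = 0 → O_y = 2000 − 3108.02 × 0.374607 = 835.7 N.

T = 3108 N, O_x = 2882 N, O_y = 835.7 N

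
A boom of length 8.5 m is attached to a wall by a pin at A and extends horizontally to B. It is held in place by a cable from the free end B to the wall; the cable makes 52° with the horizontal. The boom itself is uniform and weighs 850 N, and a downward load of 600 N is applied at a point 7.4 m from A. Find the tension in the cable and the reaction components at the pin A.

ΣM about A: T·sin52°·8.5 − 850·4.25 − 600·7.4 = 0 → T = 8052.5/(8.5·0.788011) = 1202.21 ≈ 1202 N.
ΣF_x = 0: A_x − T·cos52° = 0 → A_x = 1202.21 × 0.615661 = 740.2 N.
ΣF_y = 0: A_y + T·sin52° − 850 − 600 = 0 → A_y = 1450 − 1202.21 × 0.788011 = 502.6 N.

T = 1202 N, A_x = 740.2 N, A_y = 502.6 N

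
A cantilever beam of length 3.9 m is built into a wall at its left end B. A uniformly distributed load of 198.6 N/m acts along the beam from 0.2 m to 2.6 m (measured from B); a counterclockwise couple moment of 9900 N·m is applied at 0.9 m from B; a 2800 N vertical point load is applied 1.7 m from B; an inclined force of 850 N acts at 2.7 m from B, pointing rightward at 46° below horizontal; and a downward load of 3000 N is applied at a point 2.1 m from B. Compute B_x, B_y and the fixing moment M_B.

B_x = -590.5 N, B_y = 6888 N, M_B = 3478 N·m

Resultant of the distributed load: 198.6 × 2.4 = 476.64 N at 1.4 m from B.
ΣF_x = 0: B_x + 850·cos46° = 0 → B_x = -590.5 N.
ΣF_y = 0: B_y − 198.6·2.4 − 2800 − 850·sin46° − 3000 = 0 → B_y = 6888 N.
ΣM about B: M_B − (198.6·2.4)·1.4 + 9900 − 2800·1.7 − 850·sin46°·2.7 − 3000·2.1 = 0 → M_B = 3478 N·m.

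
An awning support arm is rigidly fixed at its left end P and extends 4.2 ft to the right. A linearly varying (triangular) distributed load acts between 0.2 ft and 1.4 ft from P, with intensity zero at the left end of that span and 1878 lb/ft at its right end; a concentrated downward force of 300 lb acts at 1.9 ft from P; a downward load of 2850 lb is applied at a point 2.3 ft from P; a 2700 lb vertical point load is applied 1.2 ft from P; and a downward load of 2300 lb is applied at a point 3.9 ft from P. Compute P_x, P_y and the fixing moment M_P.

Resultant of the triangular load: ½ × 1878 × 1.2 = 1126.8 lb, acting at 1 ft from P (one-third of the span from the peak).
ΣF_x = 0: P_x = 0.
ΣF_y = 0: P_y − ½·1878·1.2 − 300 − 2850 − 2700 − 2300 = 0 → P_y = 9277 lb.
ΣM about P: M_P − (½·1878·1.2)·1 − 300·1.9 − 2850·2.3 − 2700·1.2 − 2300·3.9 = 0 → M_P = 20460 lb·ft.

P_x = 0, P_y = 9277 lb, M_P = 20460 lb·ft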